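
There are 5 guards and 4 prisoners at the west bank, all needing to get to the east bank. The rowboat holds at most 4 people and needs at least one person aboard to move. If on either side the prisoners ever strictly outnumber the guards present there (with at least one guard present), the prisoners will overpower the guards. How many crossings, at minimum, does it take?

5

Counting alone: each trip to the east bank takes at most 4 across and each return brings at least 1 back, so after t trips out (and t−1 returns) at most 4t − (t−1) of the 9 are across; that first reaches 9 at t = 3, so at least 5 crossings are needed.
The plan below uses exactly 5 crossings, so it is optimal:
1. 3 prisoners → the east bank.  (the west bank: 5G 1P; the east bank: 0G 3P)
2. 1 prisoner ← the west bank.  (the west bank: 5G 2P; the east bank: 0G 2P)
3. 3 guards and 1 prisoner → the east bank.  (the west bank: 2G 1P; the east bank: 3G 3P)
4. 1 prisoner ← the west bank.  (the west bank: 2G 2P; the east bank: 3G 2P)
5. 2 guards and 2 prisoners → the east bank.  (the west bank: 0G 0P; the east bank: 5G 4P)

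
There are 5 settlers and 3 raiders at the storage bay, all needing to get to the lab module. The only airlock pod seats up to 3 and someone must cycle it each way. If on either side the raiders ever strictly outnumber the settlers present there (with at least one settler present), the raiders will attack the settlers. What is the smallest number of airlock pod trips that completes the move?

Counting alone: each trip to the lab module takes at most 3 across and each return brings at least 1 back, so after t trips out (and t−1 returns) at most 3t − (t−1) of the 8 are across; that first reaches 8 at t = 4, so at least 7 crossings are needed.
The plan below uses exactly 7 crossings, so it is optimal:
1. 2 raiders → the lab module.  (the storage bay: 5S 1R; the lab module: 0S 2R)
2. 1 raider ← the storage bay.  (the storage bay: 5S 2R; the lab module: 0S 1R)
3. 2 settlers and 1 raider → the lab module.  (the storage bay: 3S 1R; the lab module: 2S 2R)
4. 1 raider ← the storage bay.  (the storage bay: 3S 2R; the lab module: 2S 1R)
5. 1 settler and 2 raiders → the lab module.  (the storage bay: 2S 0R; the lab module: 3S 3R)
6. 1 raider ← the storage bay.  (the storage bay: 2S 1R; the lab module: 3S 2R)
7. 2 settlers and 1 raider → the lab module.  (the storage bay: 0S 0R; the lab module: 5S 3R)

7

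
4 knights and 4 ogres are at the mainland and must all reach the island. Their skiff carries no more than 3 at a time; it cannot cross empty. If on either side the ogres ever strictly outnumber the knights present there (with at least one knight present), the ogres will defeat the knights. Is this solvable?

1. 2 ogres → the island.  (the mainland: 4K 2O; the island: 0K 2O)
2. 1 ogre ← the mainland.  (the mainland: 4K 3O; the island: 0K 1O)
3. 3 ogres → the island.  (the mainland: 4K 0O; the island: 0K 4O)
4. 1 ogre ← the mainland.  (the mainland: 4K 1O; the island: 0K 3O)
5. 3 knights → the island.  (the mainland: 1K 1O; the island: 3K 3O)
6. 1 knight and 1 ogre ← the mainland.  (the mainland: 2K 2O; the island: 2K 2O)
7. 2 knights → the island.  (the mainland: 0K 2O; the island: 4K 2O)
8. 1 ogre ← the mainland.  (the mainland: 0K 3O; the island: 4K 1O)
9. 3 ogres → the island.  (the mainland: 0K 0O; the island: 4K 4O)

Yes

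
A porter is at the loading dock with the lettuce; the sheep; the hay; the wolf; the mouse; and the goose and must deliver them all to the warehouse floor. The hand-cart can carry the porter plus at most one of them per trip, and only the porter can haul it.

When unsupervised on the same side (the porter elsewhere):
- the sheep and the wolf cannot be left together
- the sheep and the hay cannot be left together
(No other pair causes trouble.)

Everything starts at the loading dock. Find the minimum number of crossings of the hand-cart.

Counting alone: the porter can take at most 1 across per trip to the warehouse floor, so moving all 6 needs at least 6 loaded trips out, with a return between consecutive ones — at least 11 crossings.
The safety rule pushes this higher. Following every safe sequence of crossings, the most of the 6 that can be at the warehouse floor as the hand-cart arrives there on crossing 11 is 5 — never all 6.
So no plan with fewer than 13 crossings exists, and this one achieves 13:
1. Porter goes to the warehouse floor with the sheep.
2. Porter goes back to the loading dock alone.
3. Porter goes to the warehouse floor with the lettuce.
4. Porter goes back to the loading dock alone.
5. Porter goes to the warehouse floor with the hay.
6. Porter goes back to the loading dock with the sheep.
7. Porter goes to the warehouse floor with the wolf.
8. Porter goes back to the loading dock alone.
9. Porter goes to the warehouse floor with the mouse.
10. Porter goes back to the loading dock alone.
11. Porter goes to the warehouse floor with the goose.
12. Porter goes back to the loading dock alone.
13. Porter goes to the warehouse floor with the sheep.

13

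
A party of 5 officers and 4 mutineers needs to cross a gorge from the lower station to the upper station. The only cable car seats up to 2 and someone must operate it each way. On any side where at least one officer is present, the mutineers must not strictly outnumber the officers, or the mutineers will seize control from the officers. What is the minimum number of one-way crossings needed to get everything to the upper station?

Counting alone: each trip to the upper station takes at most 2 across and each return brings at least 1 back, so after t trips out (and t−1 returns) at most 2t − (t−1) of the 9 are across; that first reaches 9 at t = 8, so at least 15 crossings are needed.
The plan below uses exactly 15 crossings, so it is optimal:
1. 2 mutineers → the upper station.  (the lower station: 5O 2M; the upper station: 0O 2M)
2. 1 mutineer ← the lower station.  (the lower station: 5O 3M; the upper station: 0O 1M)
3. 2 mutineers → the upper station.  (the lower station: 5O 1M; the upper station: 0O 3M)
4. 1 mutineer ← the lower station.  (the lower station: 5O 2M; the upper station: 0O 2M)
5. 2 officers → the upper station.  (the lower station: 3O 2M; the upper station: 2O 2M)
6. 1 mutineer ← the lower station.  (the lower station: 3O 3M; the upper station: 2O 1M)
7. 1 officer and 1 mutineer → the upper station.  (the lower station: 2O 2M; the upper station: 3O 2M)
8. 1 officer ← the lower station.  (the lower station: 3O 2M; the upper station: 2O 2M)
9. 1 officer and 1 mutineer → the upper station.  (the lower station: 2O 1M; the upper station: 3O 3M)
10. 1 mutineer ← the lower station.  (the lower station: 2O 2M; the upper station: 3O 2M)
11. 1 officer and 1 mutineer → the upper station.  (the lower station: 1O 1M; the upper station: 4O 3M)
12. 1 officer ← the lower station.  (the lower station: 2O 1M; the upper station: 3O 3M)
13. 1 officer and 1 mutineer → the upper station.  (the lower station: 1O 0M; the upper station: 4O 4M)
14. 1 mutineer ← the lower station.  (the lower station: 1O 1M; the upper station: 4O 3M)
15. 1 officer and 1 mutineer → the upper station.  (the lower station: 0O 0M; the upper station: 5O 4M)

15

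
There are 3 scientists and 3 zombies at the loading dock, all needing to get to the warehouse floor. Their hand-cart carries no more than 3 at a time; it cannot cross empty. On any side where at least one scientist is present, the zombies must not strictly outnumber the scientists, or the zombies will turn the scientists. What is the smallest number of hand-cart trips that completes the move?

Counting alone: each trip to the warehouse floor takes at most 3 across and each return brings at least 1 back, so after t trips out (and t−1 returns) at most 3t − (t−1) of the 6 are across; that first reaches 6 at t = 3, so at least 5 crossings are needed.
The plan below uses exactly 5 crossings, so it is optimal:
1. 2 zombies → the warehouse floor.  (the loading dock: 3S 1Z; the warehouse floor: 0S 2Z)
2. 1 zombie ← the loading dock.  (the loading dock: 3S 2Z; the warehouse floor: 0S 1Z)
3. 3 scientists → the warehouse floor.  (the loading dock: 0S 2Z; the warehouse floor: 3S 1Z)
4. 1 zombie ← the loading dock.  (the loading dock: 0S 3Z; the warehouse floor: 3S 0Z)
5. 3 zombies → the warehouse floor.  (the loading dock: 0S 0Z; the warehouse floor: 3S 3Z)

5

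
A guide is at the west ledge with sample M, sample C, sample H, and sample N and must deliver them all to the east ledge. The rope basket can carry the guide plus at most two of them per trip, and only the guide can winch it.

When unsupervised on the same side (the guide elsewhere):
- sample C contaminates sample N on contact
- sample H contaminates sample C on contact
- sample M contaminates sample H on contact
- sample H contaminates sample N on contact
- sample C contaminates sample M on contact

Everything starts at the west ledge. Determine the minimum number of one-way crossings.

Counting alone: the guide can take at most 2 across per trip to the east ledge, so moving all 4 needs at least 2 loaded trips out, with a return between consecutive ones — at least 3 crossings.
The safety rule pushes this higher. Following every safe sequence of crossings, the most of the 4 that can be at the east ledge as the rope basket arrives there on crossing 3 is 3 — never all 4.
So no plan with fewer than 5 crossings exists, and this one achieves 5:
1. Guide goes to the east ledge with sample C and sample H.
2. Guide goes back to the west ledge with sample C.
3. Guide goes to the east ledge with sample M and sample N.
4. Guide goes back to the west ledge with sample H.
5. Guide goes to the east ledge with sample C and sample H.

5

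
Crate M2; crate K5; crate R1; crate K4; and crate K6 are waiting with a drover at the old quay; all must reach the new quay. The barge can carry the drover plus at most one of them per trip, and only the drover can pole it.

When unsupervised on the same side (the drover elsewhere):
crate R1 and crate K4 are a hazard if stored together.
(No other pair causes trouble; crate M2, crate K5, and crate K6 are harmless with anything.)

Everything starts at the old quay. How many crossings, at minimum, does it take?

9

Counting alone: the drover can take at most 1 across per trip to the new quay, so moving all 5 needs at least 5 loaded trips out, with a return between consecutive ones — at least 9 crossings.
The plan below uses exactly 9 crossings, so it is optimal:
1. Drover goes to the new quay with crate R1.
2. Drover goes back to the old quay alone.
3. Drover goes to the new quay with crate M2.
4. Drover goes back to the old quay alone.
5. Drover goes to the new quay with crate K5.
6. Drover goes back to the old quay alone.
7. Drover goes to the new quay with crate K6.
8. Drover goes back to the old quay alone.
9. Drover goes to the new quay with crate K4.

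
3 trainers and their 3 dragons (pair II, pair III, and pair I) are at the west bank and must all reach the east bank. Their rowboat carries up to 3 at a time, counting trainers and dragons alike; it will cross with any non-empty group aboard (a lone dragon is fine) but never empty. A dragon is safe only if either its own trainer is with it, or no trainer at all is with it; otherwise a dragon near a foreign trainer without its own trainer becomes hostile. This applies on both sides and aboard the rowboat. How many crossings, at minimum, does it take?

5

Counting alone: each trip to the east bank takes at most 3 across and each return brings at least 1 back, so after t trips out (and t−1 returns) at most 3t − (t−1) of the 6 are across; that first reaches 6 at t = 3, so at least 5 crossings are needed.
The plan below uses exactly 5 crossings, so it is optimal:
1. dragon II and trainer II cross → the east bank.
2. trainer II crosses ← the west bank.
3. trainer I, trainer II, and trainer III cross → the east bank.
4. dragon II crosses ← the west bank.
5. dragon I, dragon II, and dragon III cross → the east bank.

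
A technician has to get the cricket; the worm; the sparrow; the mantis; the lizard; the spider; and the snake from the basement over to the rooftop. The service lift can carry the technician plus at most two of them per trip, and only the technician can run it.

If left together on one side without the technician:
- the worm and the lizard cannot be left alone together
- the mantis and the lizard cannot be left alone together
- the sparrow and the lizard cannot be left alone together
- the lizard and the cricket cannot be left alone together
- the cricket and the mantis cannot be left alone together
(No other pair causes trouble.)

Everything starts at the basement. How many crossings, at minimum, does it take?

11

Counting alone: the technician can take at most 2 across per trip to the rooftop, so moving all 7 needs at least 4 loaded trips out, with a return between consecutive ones — at least 7 crossings.
The safety rule pushes this higher. Following every safe sequence of crossings, the most of the 7 that can be at the rooftop as the service lift arrives there on crossings 7, 9 is 5, 6 respectively — never all 7.
So no plan with fewer than 11 crossings exists, and this one achieves 11:
1. Technician goes to the rooftop with the cricket and the lizard.  [the basement: the mantis, the snake, the sparrow, the spider, the worm | the rooftop: the cricket, the lizard]
2. Technician goes back to the basement with the cricket.  [the basement: the cricket, the mantis, the snake, the sparrow, the spider, the worm | the rooftop: the lizard]
3. Technician goes to the rooftop with the cricket and the worm.  [the basement: the mantis, the snake, the sparrow, the spider | the rooftop: the cricket, the lizard, the worm]
4. Technician goes back to the basement with the lizard.  [the basement: the lizard, the mantis, the snake, the sparrow, the spider | the rooftop: the cricket, the worm]
5. Technician goes to the rooftop with the mantis and the sparrow.  [the basement: the lizard, the snake, the spider | the rooftop: the cricket, the mantis, the sparrow, the worm]
6. Technician goes back to the basement with the cricket.  [the basement: the cricket, the lizard, the snake, the spider | the rooftop: the mantis, the sparrow, the worm]
7. Technician goes to the rooftop with the cricket and the spider.  [the basement: the lizard, the snake | the rooftop: the cricket, the mantis, the sparrow, the spider, the worm]
8. Technician goes back to the basement with the cricket.  [the basement: the cricket, the lizard, the snake | the rooftop: the mantis, the sparrow, the spider, the worm]
9. Technician goes to the rooftop with the cricket and the snake.  [the basement: the lizard | the rooftop: the cricket, the mantis, the snake, the sparrow, the spider, the worm]
10. Technician goes back to the basement with the cricket.  [the basement: the cricket, the lizard | the rooftop: the mantis, the snake, the sparrow, the spider, the worm]
11. Technician goes to the rooftop with the cricket and the lizard.  [the basement: — | the rooftop: the cricket, the lizard, the mantis, the snake, the sparrow, the spider, the worm]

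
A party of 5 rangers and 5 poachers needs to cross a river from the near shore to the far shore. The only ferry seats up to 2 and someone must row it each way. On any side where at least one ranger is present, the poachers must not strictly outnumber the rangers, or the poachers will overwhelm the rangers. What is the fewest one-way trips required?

impossible

Following every safe sequence of crossings from the start, the most of the 10 that can be at the far shore as the ferry arrives there on crossings 1, 3, 5, 7 is 2, 3, 4, 5 respectively; the best ever achieved is 5 of 10.
From crossing 9 on, no configuration arises that was not already reachable earlier: only 13 distinct safe configurations (who is on which side, and where the ferry is) can ever be reached, none of them has everyone across, and every continuation just revisits them. They are: 0 rangers + 0 poachers across (ferry back at the start); 0 rangers + 1 poacher across (ferry there); 0 rangers + 1 poacher across (ferry back at the start); 0 rangers + 2 poachers across (ferry there); 0 rangers + 2 poachers across (ferry back at the start); 0 rangers + 3 poachers across (ferry there); 0 rangers + 3 poachers across (ferry back at the start); 0 rangers + 4 poachers across (ferry there); 0 rangers + 4 poachers across (ferry back at the start); 0 rangers + 5 poachers across (ferry there); 1 ranger + 1 poacher across (ferry there); 1 ranger + 1 poacher across (ferry back at the start); 2 rangers + 2 poachers across (ferry there). So no valid plan exists.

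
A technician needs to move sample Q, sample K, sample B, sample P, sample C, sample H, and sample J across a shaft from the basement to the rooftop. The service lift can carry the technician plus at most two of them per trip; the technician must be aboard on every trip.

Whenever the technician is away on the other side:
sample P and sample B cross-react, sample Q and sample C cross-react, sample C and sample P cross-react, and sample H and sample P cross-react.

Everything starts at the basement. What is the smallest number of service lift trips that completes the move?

7

Counting alone: the technician can take at most 2 across per trip to the rooftop, so moving all 7 needs at least 4 loaded trips out, with a return between consecutive ones — at least 7 crossings.
The plan below uses exactly 7 crossings, so it is optimal:
1. Technician goes to the rooftop with sample P and sample Q.  [the basement: sample B, sample C, sample H, sample J, sample K | the rooftop: sample P, sample Q]
2. Technician goes back to the basement alone.  [the basement: sample B, sample C, sample H, sample J, sample K | the rooftop: sample P, sample Q]
3. Technician goes to the rooftop with sample J and sample K.  [the basement: sample B, sample C, sample H | the rooftop: sample J, sample K, sample P, sample Q]
4. Technician goes back to the basement alone.  [the basement: sample B, sample C, sample H | the rooftop: sample J, sample K, sample P, sample Q]
5. Technician goes to the rooftop with sample B and sample H.  [the basement: sample C | the rooftop: sample B, sample H, sample J, sample K, sample P, sample Q]
6. Technician goes back to the basement with sample P.  [the basement: sample C, sample P | the rooftop: sample B, sample H, sample J, sample K, sample Q]
7. Technician goes to the rooftop with sample C and sample P.  [the basement: — | the rooftop: sample B, sample C, sample H, sample J, sample K, sample P, sample Q]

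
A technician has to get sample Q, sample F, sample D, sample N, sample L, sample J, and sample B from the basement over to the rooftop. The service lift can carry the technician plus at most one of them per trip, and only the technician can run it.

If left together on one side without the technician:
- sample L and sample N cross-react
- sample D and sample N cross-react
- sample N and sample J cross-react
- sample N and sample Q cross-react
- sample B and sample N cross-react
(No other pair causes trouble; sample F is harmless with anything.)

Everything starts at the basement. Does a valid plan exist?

Following every safe sequence of crossings from the start, the most of the 7 that can be at the rooftop as the service lift arrives there on crossings 1, 3, 5 is 1, 2, 3 respectively; the best ever achieved is 3 of 7.
From crossing 7 on, no configuration arises that was not already reachable earlier: only 26 distinct safe configurations (who is on which side, and where the service lift is) can ever be reached, none of them has everyone across, and every continuation just revisits them. So no valid plan exists.

No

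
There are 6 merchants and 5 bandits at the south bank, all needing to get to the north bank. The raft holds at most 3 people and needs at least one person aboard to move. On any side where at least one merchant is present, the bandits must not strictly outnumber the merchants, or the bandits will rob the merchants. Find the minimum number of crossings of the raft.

Counting alone: each trip to the north bank takes at most 3 across and each return brings at least 1 back, so after t trips out (and t−1 returns) at most 3t − (t−1) of the 11 are across; that first reaches 11 at t = 5, so at least 9 crossings are needed.
The plan below uses exactly 9 crossings, so it is optimal:
1. 3 bandits → the north bank.  (the south bank: 6M 2B; the north bank: 0M 3B)
2. 1 bandit ← the south bank.  (the south bank: 6M 3B; the north bank: 0M 2B)
3. 3 merchants → the north bank.  (the south bank: 3M 3B; the north bank: 3M 2B)
4. 1 merchant ← the south bank.  (the south bank: 4M 3B; the north bank: 2M 2B)
5. 2 merchants and 1 bandit → the north bank.  (the south bank: 2M 2B; the north bank: 4M 3B)
6. 1 merchant ← the south bank.  (the south bank: 3M 2B; the north bank: 3M 3B)
7. 2 merchants and 1 bandit → the north bank.  (the south bank: 1M 1B; the north bank: 5M 4B)
8. 1 merchant ← the south bank.  (the south bank: 2M 1B; the north bank: 4M 4B)
9. 2 merchants and 1 bandit → the north bank.  (the south bank: 0M 0B; the north bank: 6M 5B)

9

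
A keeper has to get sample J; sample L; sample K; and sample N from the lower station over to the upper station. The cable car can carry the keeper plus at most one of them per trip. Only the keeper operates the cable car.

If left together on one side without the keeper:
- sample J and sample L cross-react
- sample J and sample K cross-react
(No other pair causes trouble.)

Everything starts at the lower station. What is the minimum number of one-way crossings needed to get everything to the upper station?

9

Counting alone: the keeper can take at most 1 across per trip to the upper station, so moving all 4 needs at least 4 loaded trips out, with a return between consecutive ones — at least 7 crossings.
The safety rule pushes this higher. Following every safe sequence of crossings, the most of the 4 that can be at the upper station as the cable car arrives there on crossing 7 is 3 — never all 4.
So no plan with fewer than 9 crossings exists, and this one achieves 9:
1. Keeper goes to the upper station with sample J.
2. Keeper goes back to the lower station alone.
3. Keeper goes to the upper station with sample L.
4. Keeper goes back to the lower station with sample J.
5. Keeper goes to the upper station with sample K.
6. Keeper goes back to the lower station alone.
7. Keeper goes to the upper station with sample N.
8. Keeper goes back to the lower station alone.
9. Keeper goes to the upper station with sample J.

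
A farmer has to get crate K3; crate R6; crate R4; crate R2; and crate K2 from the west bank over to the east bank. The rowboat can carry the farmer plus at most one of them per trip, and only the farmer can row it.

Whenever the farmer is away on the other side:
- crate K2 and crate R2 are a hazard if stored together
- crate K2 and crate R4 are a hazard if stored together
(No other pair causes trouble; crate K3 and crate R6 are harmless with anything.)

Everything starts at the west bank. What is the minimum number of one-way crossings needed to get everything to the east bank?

11

Counting alone: the farmer can take at most 1 across per trip to the east bank, so moving all 5 needs at least 5 loaded trips out, with a return between consecutive ones — at least 9 crossings.
The safety rule pushes this higher. Following every safe sequence of crossings, the most of the 5 that can be at the east bank as the rowboat arrives there on crossing 9 is 4 — never all 5.
So no plan with fewer than 11 crossings exists, and this one achieves 11:
1. Farmer goes to the east bank with crate K2.  [the west bank: crate K3, crate R2, crate R4, crate R6 | the east bank: crate K2]
2. Farmer goes back to the west bank alone.  [the west bank: crate K3, crate R2, crate R4, crate R6 | the east bank: crate K2]
3. Farmer goes to the east bank with crate K3.  [the west bank: crate R2, crate R4, crate R6 | the east bank: crate K2, crate K3]
4. Farmer goes back to the west bank alone.  [the west bank: crate R2, crate R4, crate R6 | the east bank: crate K2, crate K3]
5. Farmer goes to the east bank with crate R6.  [the west bank: crate R2, crate R4 | the east bank: crate K2, crate K3, crate R6]
6. Farmer goes back to the west bank alone.  [the west bank: crate R2, crate R4 | the east bank: crate K2, crate K3, crate R6]
7. Farmer goes to the east bank with crate R4.  [the west bank: crate R2 | the east bank: crate K2, crate K3, crate R4, crate R6]
8. Farmer goes back to the west bank with crate K2.  [the west bank: crate K2, crate R2 | the east bank: crate K3, crate R4, crate R6]
9. Farmer goes to the east bank with crate R2.  [the west bank: crate K2 | the east bank: crate K3, crate R2, crate R4, crate R6]
10. Farmer goes back to the west bank alone.  [the west bank: crate K2 | the east bank: crate K3, crate R2, crate R4, crate R6]
11. Farmer goes to the east bank with crate K2.  [the west bank: — | the east bank: crate K2, crate K3, crate R2, crate R4, crate R6]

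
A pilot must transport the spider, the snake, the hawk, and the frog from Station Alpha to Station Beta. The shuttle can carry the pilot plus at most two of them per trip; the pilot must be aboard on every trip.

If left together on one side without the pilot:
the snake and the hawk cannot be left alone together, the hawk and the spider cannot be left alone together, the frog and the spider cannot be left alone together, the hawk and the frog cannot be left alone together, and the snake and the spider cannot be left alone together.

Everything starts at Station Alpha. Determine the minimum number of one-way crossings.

5

Counting alone: the pilot can take at most 2 across per trip to Station Beta, so moving all 4 needs at least 2 loaded trips out, with a return between consecutive ones — at least 3 crossings.
The safety rule pushes this higher. Following every safe sequence of crossings, the most of the 4 that can be at Station Beta as the shuttle arrives there on crossing 3 is 3 — never all 4.
So no plan with fewer than 5 crossings exists, and this one achieves 5:
1. Pilot goes to Station Beta with the hawk and the spider.  [Station Alpha: the frog, the snake | Station Beta: the hawk, the spider]
2. Pilot goes back to Station Alpha with the spider.  [Station Alpha: the frog, the snake, the spider | Station Beta: the hawk]
3. Pilot goes to Station Beta with the frog and the snake.  [Station Alpha: the spider | Station Beta: the frog, the hawk, the snake]
4. Pilot goes back to Station Alpha with the hawk.  [Station Alpha: the hawk, the spider | Station Beta: the frog, the snake]
5. Pilot goes to Station Beta with the hawk and the spider.  [Station Alpha: — | Station Beta: the frog, the hawk, the snake, the spider]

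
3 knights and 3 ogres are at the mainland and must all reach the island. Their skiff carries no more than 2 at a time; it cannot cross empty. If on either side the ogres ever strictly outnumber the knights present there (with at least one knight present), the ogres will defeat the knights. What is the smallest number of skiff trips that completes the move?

11

Counting alone: each trip to the island takes at most 2 across and each return brings at least 1 back, so after t trips out (and t−1 returns) at most 2t − (t−1) of the 6 are across; that first reaches 6 at t = 5, so at least 9 crossings are needed.
The safety rule pushes this higher. Following every safe sequence of crossings, the most of the 6 that can be at the island as the skiff arrives there on crossing 9 is 5 — never all 6.
So no plan with fewer than 11 crossings exists, and this one achieves 11:
1. 2 ogres → the island.  (the mainland: 3K 1O; the island: 0K 2O)
2. 1 ogre ← the mainland.  (the mainland: 3K 2O; the island: 0K 1O)
3. 2 ogres → the island.  (the mainland: 3K 0O; the island: 0K 3O)
4. 1 ogre ← the mainland.  (the mainland: 3K 1O; the island: 0K 2O)
5. 2 knights → the island.  (the mainland: 1K 1O; the island: 2K 2O)
6. 1 knight and 1 ogre ← the mainland.  (the mainland: 2K 2O; the island: 1K 1O)
7. 2 knights → the island.  (the mainland: 0K 2O; the island: 3K 1O)
8. 1 ogre ← the mainland.  (the mainland: 0K 3O; the island: 3K 0O)
9. 2 ogres → the island.  (the mainland: 0K 1O; the island: 3K 2O)
10. 1 ogre ← the mainland.  (the mainland: 0K 2O; the island: 3K 1O)
11. 2 ogres → the island.  (the mainland: 0K 0O; the island: 3K 3O)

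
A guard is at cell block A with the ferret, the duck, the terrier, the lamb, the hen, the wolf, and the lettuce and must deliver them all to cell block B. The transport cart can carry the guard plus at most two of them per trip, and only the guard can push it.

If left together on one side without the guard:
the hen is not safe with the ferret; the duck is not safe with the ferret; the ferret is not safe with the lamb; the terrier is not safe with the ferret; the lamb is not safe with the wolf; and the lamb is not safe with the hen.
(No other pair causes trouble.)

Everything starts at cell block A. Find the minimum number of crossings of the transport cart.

Counting alone: the guard can take at most 2 across per trip to cell block B, so moving all 7 needs at least 4 loaded trips out, with a return between consecutive ones — at least 7 crossings.
The safety rule pushes this higher. Following every safe sequence of crossings, the most of the 7 that can be at cell block B as the transport cart arrives there on crossings 7, 9 is 5, 6 respectively — never all 7.
So no plan with fewer than 11 crossings exists, and this one achieves 11:
1. Guard goes to cell block B with the ferret and the lamb.
2. Guard goes back to cell block A with the ferret.
3. Guard goes to cell block B with the duck and the ferret.
4. Guard goes back to cell block A with the ferret.
5. Guard goes to cell block B with the ferret and the terrier.
6. Guard goes back to cell block A with the ferret.
7. Guard goes to cell block B with the ferret and the lettuce.
8. Guard goes back to cell block A with the ferret.
9. Guard goes to cell block B with the hen and the wolf.
10. Guard goes back to cell block A with the lamb.
11. Guard goes to cell block B with the ferret and the lamb.

11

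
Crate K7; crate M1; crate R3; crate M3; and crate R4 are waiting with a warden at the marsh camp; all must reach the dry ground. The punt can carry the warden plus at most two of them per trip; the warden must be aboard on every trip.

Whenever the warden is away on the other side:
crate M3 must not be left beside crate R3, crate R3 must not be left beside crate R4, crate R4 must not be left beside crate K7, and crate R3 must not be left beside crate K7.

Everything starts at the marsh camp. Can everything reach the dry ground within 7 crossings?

Yes

Yes — this plan uses 7 crossings (≤ 7):
1. Warden goes to the dry ground with crate K7 and crate R3.  [the marsh camp: crate M1, crate M3, crate R4 | the dry ground: crate K7, crate R3]
2. Warden goes back to the marsh camp with crate K7.  [the marsh camp: crate K7, crate M1, crate M3, crate R4 | the dry ground: crate R3]
3. Warden goes to the dry ground with crate K7 and crate M1.  [the marsh camp: crate M3, crate R4 | the dry ground: crate K7, crate M1, crate R3]
4. Warden goes back to the marsh camp with crate K7.  [the marsh camp: crate K7, crate M3, crate R4 | the dry ground: crate M1, crate R3]
5. Warden goes to the dry ground with crate K7 and crate M3.  [the marsh camp: crate R4 | the dry ground: crate K7, crate M1, crate M3, crate R3]
6. Warden goes back to the marsh camp with crate R3.  [the marsh camp: crate R3, crate R4 | the dry ground: crate K7, crate M1, crate M3]
7. Warden goes to the dry ground with crate R3 and crate R4.  [the marsh camp: — | the dry ground: crate K7, crate M1, crate M3, crate R3, crate R4]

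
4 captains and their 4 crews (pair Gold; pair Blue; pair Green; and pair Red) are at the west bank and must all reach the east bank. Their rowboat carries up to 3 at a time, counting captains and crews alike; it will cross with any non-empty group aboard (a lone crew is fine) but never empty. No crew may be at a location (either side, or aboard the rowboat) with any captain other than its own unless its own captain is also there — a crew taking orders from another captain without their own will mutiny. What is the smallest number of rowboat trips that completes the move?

Counting alone: each trip to the east bank takes at most 3 across and each return brings at least 1 back, so after t trips out (and t−1 returns) at most 3t − (t−1) of the 8 are across; that first reaches 8 at t = 4, so at least 7 crossings are needed.
The safety rule pushes this higher. Following every safe sequence of crossings, the most of the 8 that can be at the east bank as the rowboat arrives there on crossing 7 is 7 — never all 8.
So no plan with fewer than 9 crossings exists, and this one achieves 9:
1. captain Gold and crew Gold cross → the east bank.
2. captain Gold crosses ← the west bank.
3. captain Blue, captain Gold, and crew Blue cross → the east bank.
4. captain Gold and crew Gold cross ← the west bank.
5. captain Gold, captain Green, and captain Red cross → the east bank.
6. crew Blue crosses ← the west bank.
7. crew Blue and crew Gold cross → the east bank.
8. crew Gold crosses ← the west bank.
9. crew Gold, crew Green, and crew Red cross → the east bank.

9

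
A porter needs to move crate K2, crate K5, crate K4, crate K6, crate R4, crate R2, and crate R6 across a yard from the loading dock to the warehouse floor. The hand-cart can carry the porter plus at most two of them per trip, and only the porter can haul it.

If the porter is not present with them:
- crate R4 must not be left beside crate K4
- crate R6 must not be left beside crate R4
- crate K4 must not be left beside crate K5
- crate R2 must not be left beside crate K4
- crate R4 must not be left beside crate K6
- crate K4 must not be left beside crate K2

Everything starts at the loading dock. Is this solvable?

Yes

1. Porter goes to the warehouse floor with crate K4 and crate R4.  [the loading dock: crate K2, crate K5, crate K6, crate R2, crate R6 | the warehouse floor: crate K4, crate R4]
2. Porter goes back to the loading dock with crate K4.  [the loading dock: crate K2, crate K4, crate K5, crate K6, crate R2, crate R6 | the warehouse floor: crate R4]
3. Porter goes to the warehouse floor with crate K2 and crate K4.  [the loading dock: crate K5, crate K6, crate R2, crate R6 | the warehouse floor: crate K2, crate K4, crate R4]
4. Porter goes back to the loading dock with crate K4.  [the loading dock: crate K4, crate K5, crate K6, crate R2, crate R6 | the warehouse floor: crate K2, crate R4]
5. Porter goes to the warehouse floor with crate K5 and crate R2.  [the loading dock: crate K4, crate K6, crate R6 | the warehouse floor: crate K2, crate K5, crate R2, crate R4]
6. Porter goes back to the loading dock alone.  [the loading dock: crate K4, crate K6, crate R6 | the warehouse floor: crate K2, crate K5, crate R2, crate R4]
7. Porter goes to the warehouse floor with crate K6 and crate R6.  [the loading dock: crate K4 | the warehouse floor: crate K2, crate K5, crate K6, crate R2, crate R4, crate R6]
8. Porter goes back to the loading dock with crate R4.  [the loading dock: crate K4, crate R4 | the warehouse floor: crate K2, crate K5, crate K6, crate R2, crate R6]
9. Porter goes to the warehouse floor with crate K4 and crate R4.  [the loading dock: — | the warehouse floor: crate K2, crate K4, crate K5, crate K6, crate R2, crate R4, crate R6]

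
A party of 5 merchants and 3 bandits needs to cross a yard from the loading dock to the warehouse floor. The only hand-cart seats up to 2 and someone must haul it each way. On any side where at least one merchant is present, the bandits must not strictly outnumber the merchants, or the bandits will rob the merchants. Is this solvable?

1. 2 bandits → the warehouse floor.  (the loading dock: 5M 1B; the warehouse floor: 0M 2B)
2. 1 bandit ← the loading dock.  (the loading dock: 5M 2B; the warehouse floor: 0M 1B)
3. 2 bandits → the warehouse floor.  (the loading dock: 5M 0B; the warehouse floor: 0M 3B)
4. 1 bandit ← the loading dock.  (the loading dock: 5M 1B; the warehouse floor: 0M 2B)
5. 2 merchants → the warehouse floor.  (the loading dock: 3M 1B; the warehouse floor: 2M 2B)
6. 1 bandit ← the loading dock.  (the loading dock: 3M 2B; the warehouse floor: 2M 1B)
7. 1 merchant and 1 bandit → the warehouse floor.  (the loading dock: 2M 1B; the warehouse floor: 3M 2B)
8. 1 bandit ← the loading dock.  (the loading dock: 2M 2B; the warehouse floor: 3M 1B)
9. 2 bandits → the warehouse floor.  (the loading dock: 2M 0B; the warehouse floor: 3M 3B)
10. 1 bandit ← the loading dock.  (the loading dock: 2M 1B; the warehouse floor: 3M 2B)
11. 1 merchant and 1 bandit → the warehouse floor.  (the loading dock: 1M 0B; the warehouse floor: 4M 3B)
12. 1 bandit ← the loading dock.  (the loading dock: 1M 1B; the warehouse floor: 4M 2B)
13. 1 merchant and 1 bandit → the warehouse floor.  (the loading dock: 0M 0B; the warehouse floor: 5M 3B)

Yes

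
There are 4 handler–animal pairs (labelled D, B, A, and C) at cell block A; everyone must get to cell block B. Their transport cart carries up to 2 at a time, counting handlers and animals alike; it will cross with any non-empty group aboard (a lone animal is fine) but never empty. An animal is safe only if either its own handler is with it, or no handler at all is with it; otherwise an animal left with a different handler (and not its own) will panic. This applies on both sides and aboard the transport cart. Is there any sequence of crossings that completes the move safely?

Following every safe sequence of crossings from the start, the most of the 8 that can be at cell block B as the transport cart arrives there on crossings 1, 3, 5 is 2, 3, 4 respectively; the best ever achieved is 4 of 8.
From crossing 7 on, no configuration arises that was not already reachable earlier: only 44 distinct safe configurations (who is on which side, and where the transport cart is) can ever be reached, none of them has everyone across, and every continuation just revisits them. So no valid plan exists.

No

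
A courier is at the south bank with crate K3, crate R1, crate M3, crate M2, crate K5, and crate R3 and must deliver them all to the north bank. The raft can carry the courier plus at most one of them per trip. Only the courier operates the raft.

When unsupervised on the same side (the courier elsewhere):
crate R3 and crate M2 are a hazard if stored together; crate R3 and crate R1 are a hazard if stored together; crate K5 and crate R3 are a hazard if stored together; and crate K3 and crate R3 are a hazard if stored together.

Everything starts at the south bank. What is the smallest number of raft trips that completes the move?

Following every safe sequence of crossings from the start, the most of the 6 that can be at the north bank as the raft arrives there on crossings 1, 3, 5 is 1, 2, 3 respectively; the best ever achieved is 3 of 6.
From crossing 7 on, no configuration arises that was not already reachable earlier: only 22 distinct safe configurations (who is on which side, and where the raft is) can ever be reached, none of them has everyone across, and every continuation just revisits them. So no valid plan exists.

impossible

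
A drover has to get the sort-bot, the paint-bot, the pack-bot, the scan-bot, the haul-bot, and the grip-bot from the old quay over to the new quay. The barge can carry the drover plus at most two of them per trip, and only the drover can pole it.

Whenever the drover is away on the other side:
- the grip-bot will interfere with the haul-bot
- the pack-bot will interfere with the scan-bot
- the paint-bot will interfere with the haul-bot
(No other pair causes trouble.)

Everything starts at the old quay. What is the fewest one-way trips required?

7

Counting alone: the drover can take at most 2 across per trip to the new quay, so moving all 6 needs at least 3 loaded trips out, with a return between consecutive ones — at least 5 crossings.
The safety rule pushes this higher. Following every safe sequence of crossings, the most of the 6 that can be at the new quay as the barge arrives there on crossing 5 is 5 — never all 6.
So no plan with fewer than 7 crossings exists, and this one achieves 7:
1. Drover goes to the new quay with the haul-bot and the pack-bot.  [the old quay: the grip-bot, the paint-bot, the scan-bot, the sort-bot | the new quay: the haul-bot, the pack-bot]
2. Drover goes back to the old quay alone.  [the old quay: the grip-bot, the paint-bot, the scan-bot, the sort-bot | the new quay: the haul-bot, the pack-bot]
3. Drover goes to the new quay with the sort-bot.  [the old quay: the grip-bot, the paint-bot, the scan-bot | the new quay: the haul-bot, the pack-bot, the sort-bot]
4. Drover goes back to the old quay alone.  [the old quay: the grip-bot, the paint-bot, the scan-bot | the new quay: the haul-bot, the pack-bot, the sort-bot]
5. Drover goes to the new quay with the grip-bot and the paint-bot.  [the old quay: the scan-bot | the new quay: the grip-bot, the haul-bot, the pack-bot, the paint-bot, the sort-bot]
6. Drover goes back to the old quay with the haul-bot.  [the old quay: the haul-bot, the scan-bot | the new quay: the grip-bot, the pack-bot, the paint-bot, the sort-bot]
7. Drover goes to the new quay with the haul-bot and the scan-bot.  [the old quay: — | the new quay: the grip-bot, the haul-bot, the pack-bot, the paint-bot, the scan-bot, the sort-bot]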